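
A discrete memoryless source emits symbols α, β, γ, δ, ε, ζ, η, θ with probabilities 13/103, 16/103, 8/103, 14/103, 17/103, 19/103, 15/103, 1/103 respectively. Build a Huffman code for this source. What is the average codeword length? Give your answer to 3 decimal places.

Repeatedly combine the two least-probable nodes; the expected code length is the sum of the merged weights.
merge 1/103 + 8/103 → 9/103
merge 9/103 + 13/103 → 22/103
merge 14/103 + 15/103 → 29/103
merge 16/103 + 17/103 → 33/103
merge 19/103 + 22/103 → 41/103
merge 29/103 + 33/103 → 62/103
merge 41/103 + 62/103 → 1
L = 9/103 + 22/103 + 29/103 + 33/103 + 41/103 + 62/103 + 1 = 299/103 ≈ 2.903 bits/symbol.

2.903 bits/symbol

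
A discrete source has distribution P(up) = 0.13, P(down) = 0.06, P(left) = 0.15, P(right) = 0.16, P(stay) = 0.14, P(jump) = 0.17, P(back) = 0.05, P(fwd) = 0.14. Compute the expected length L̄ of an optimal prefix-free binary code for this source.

2.94 bits/symbol

Repeatedly combine the two least-probable nodes; the expected code length is the sum of the merged weights.
merge 1/20 + 3/50 → 11/100
merge 11/100 + 13/100 → 6/25
merge 7/50 + 7/50 → 7/25
merge 3/20 + 4/25 → 31/100
merge 17/100 + 6/25 → 41/100
merge 7/25 + 31/100 → 59/100
merge 41/100 + 59/100 → 1
L = 11/100 + 6/25 + 7/25 + 31/100 + 41/100 + 59/100 + 1 = 147/50 = 2.94 bits/symbol.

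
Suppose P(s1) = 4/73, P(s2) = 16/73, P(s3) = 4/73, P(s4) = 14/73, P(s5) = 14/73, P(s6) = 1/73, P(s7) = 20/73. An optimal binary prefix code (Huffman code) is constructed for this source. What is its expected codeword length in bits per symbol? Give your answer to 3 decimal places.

2.507 bits/symbol

Repeatedly combine the two least-probable nodes; the expected code length is the sum of the merged weights.
merge 1/73 + 4/73 → 5/73
merge 4/73 + 5/73 → 9/73
merge 9/73 + 14/73 → 23/73
merge 14/73 + 16/73 → 30/73
merge 20/73 + 23/73 → 43/73
merge 30/73 + 43/73 → 1
L = 5/73 + 9/73 + 23/73 + 30/73 + 43/73 + 1 = 183/73 ≈ 2.507 bits/symbol.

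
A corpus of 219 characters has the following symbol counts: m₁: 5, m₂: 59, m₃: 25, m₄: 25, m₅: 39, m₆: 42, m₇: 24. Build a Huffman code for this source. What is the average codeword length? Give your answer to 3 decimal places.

2.671 bits/symbol

Probabilities are the counts divided by 219.
Repeatedly combine the two least-probable nodes; the expected code length is the sum of the merged weights.
merge 5/219 + 8/73 → 29/219
merge 25/219 + 25/219 → 50/219
merge 29/219 + 13/73 → 68/219
merge 14/73 + 50/219 → 92/219
merge 59/219 + 68/219 → 127/219
merge 92/219 + 127/219 → 1
L = 29/219 + 50/219 + 68/219 + 92/219 + 127/219 + 1 = 195/73 ≈ 2.671 bits/symbol.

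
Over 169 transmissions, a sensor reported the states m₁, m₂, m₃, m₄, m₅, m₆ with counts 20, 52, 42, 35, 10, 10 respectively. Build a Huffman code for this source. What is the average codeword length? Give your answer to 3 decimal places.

2.355 bits/symbol

Probabilities are the counts divided by 169.
Repeatedly combine the two least-probable nodes; the expected code length is the sum of the merged weights.
merge 10/169 + 10/169 → 20/169
merge 20/169 + 20/169 → 40/169
merge 35/169 + 40/169 → 75/169
merge 42/169 + 4/13 → 94/169
merge 75/169 + 94/169 → 1
L = 20/169 + 40/169 + 75/169 + 94/169 + 1 = 398/169 ≈ 2.355 bits/symbol.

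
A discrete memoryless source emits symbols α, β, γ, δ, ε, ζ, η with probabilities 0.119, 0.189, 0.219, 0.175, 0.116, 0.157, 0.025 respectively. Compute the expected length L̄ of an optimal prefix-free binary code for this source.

Repeatedly combine the two least-probable nodes; the expected code length is the sum of the merged weights.
merge 1/40 + 29/250 → 141/1000
merge 119/1000 + 141/1000 → 13/50
merge 157/1000 + 7/40 → 83/250
merge 189/1000 + 219/1000 → 51/125
merge 13/50 + 83/250 → 74/125
merge 51/125 + 74/125 → 1
L = 141/1000 + 13/50 + 83/250 + 51/125 + 74/125 + 1 = 2733/1000 = 2.733 bits/symbol.

2.733 bits/symbol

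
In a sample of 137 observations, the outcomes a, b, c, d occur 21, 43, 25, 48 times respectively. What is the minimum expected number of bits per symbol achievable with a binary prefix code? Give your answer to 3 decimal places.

Probabilities are the counts divided by 137.
Repeatedly combine the two least-probable nodes; the expected code length is the sum of the merged weights.
merge 21/137 + 25/137 → 46/137
merge 43/137 + 46/137 → 89/137
merge 48/137 + 89/137 → 1
L = 46/137 + 89/137 + 1 = 272/137 ≈ 1.985 bits/symbol.

1.985 bits/symbol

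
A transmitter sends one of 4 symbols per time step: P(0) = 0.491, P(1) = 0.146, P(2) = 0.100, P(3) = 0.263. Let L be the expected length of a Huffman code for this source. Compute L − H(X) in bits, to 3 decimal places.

0.007 bits

Entropy H = −Σ p log₂ p ≈ 1.7481 bits.
Huffman merges: 1/10+73/500→123/500; 123/500+263/1000→509/1000; 491/1000+509/1000→1. L = 351/200 ≈ 1.7550.
L − H = 1.7550 − 1.7481 = 0.007 bits.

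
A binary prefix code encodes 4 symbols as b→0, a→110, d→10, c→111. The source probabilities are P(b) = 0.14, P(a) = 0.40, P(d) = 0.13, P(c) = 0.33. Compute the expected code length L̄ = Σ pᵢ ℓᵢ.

L̄ = Σ pᵢ·ℓᵢ = 0.14·1 + 0.40·3 + 0.13·2 + 0.33·3 = 2.59 bits/symbol.

2.59 bits/symbol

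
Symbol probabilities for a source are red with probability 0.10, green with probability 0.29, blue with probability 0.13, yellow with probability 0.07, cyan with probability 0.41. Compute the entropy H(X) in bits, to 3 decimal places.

H = −Σ pᵢ log₂ pᵢ.
−0.10·log₂(0.10) = 0.3322
−0.29·log₂(0.29) = 0.5179
−0.13·log₂(0.13) = 0.3826
−0.07·log₂(0.07) = 0.2686
−0.41·log₂(0.41) = 0.5274
Sum ≈ 2.0287 → 2.029 bits.

2.029 bits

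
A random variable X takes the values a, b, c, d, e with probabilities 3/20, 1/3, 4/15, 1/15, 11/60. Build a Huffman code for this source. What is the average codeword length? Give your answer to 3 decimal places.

2.217 bits/symbol

Repeatedly combine the two least-probable nodes; the expected code length is the sum of the merged weights.
merge 1/15 + 3/20 → 13/60
merge 11/60 + 13/60 → 2/5
merge 4/15 + 1/3 → 3/5
merge 2/5 + 3/5 → 1
L = 13/60 + 2/5 + 3/5 + 1 = 133/60 ≈ 2.217 bits/symbol.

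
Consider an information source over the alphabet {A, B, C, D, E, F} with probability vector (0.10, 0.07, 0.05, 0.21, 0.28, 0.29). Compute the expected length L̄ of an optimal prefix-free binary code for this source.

2.34 bits/symbol

Repeatedly combine the two least-probable nodes; the expected code length is the sum of the merged weights.
merge 1/20 + 7/100 → 3/25
merge 1/10 + 3/25 → 11/50
merge 21/100 + 11/50 → 43/100
merge 7/25 + 29/100 → 57/100
merge 43/100 + 57/100 → 1
L = 3/25 + 11/50 + 43/100 + 57/100 + 1 = 117/50 = 2.34 bits/symbol.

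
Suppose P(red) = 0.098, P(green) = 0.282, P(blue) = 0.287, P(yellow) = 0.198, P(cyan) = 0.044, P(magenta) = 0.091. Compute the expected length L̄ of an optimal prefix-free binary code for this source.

Repeatedly combine the two least-probable nodes; the expected code length is the sum of the merged weights.
merge 11/250 + 91/1000 → 27/200
merge 49/500 + 27/200 → 233/1000
merge 99/500 + 233/1000 → 431/1000
merge 141/500 + 287/1000 → 569/1000
merge 431/1000 + 569/1000 → 1
L = 27/200 + 233/1000 + 431/1000 + 569/1000 + 1 = 296/125 = 2.368 bits/symbol.

2.368 bits/symbol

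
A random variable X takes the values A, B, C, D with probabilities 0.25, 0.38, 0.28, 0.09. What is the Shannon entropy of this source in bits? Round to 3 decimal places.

H = −Σ pᵢ log₂ pᵢ.
−0.25·log₂(0.25) = 0.5000
−0.38·log₂(0.38) = 0.5305
−0.28·log₂(0.28) = 0.5142
−0.09·log₂(0.09) = 0.3127
Sum ≈ 1.8573 → 1.857 bits.

1.857 bits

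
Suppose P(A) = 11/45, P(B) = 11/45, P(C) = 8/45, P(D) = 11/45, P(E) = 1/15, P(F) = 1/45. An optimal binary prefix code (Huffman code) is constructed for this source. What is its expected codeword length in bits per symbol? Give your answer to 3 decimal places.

2.356 bits/symbol

Repeatedly combine the two least-probable nodes; the expected code length is the sum of the merged weights.
merge 1/45 + 1/15 → 4/45
merge 4/45 + 8/45 → 4/15
merge 11/45 + 11/45 → 22/45
merge 11/45 + 4/15 → 23/45
merge 22/45 + 23/45 → 1
L = 4/45 + 4/15 + 22/45 + 23/45 + 1 = 106/45 ≈ 2.356 bits/symbol.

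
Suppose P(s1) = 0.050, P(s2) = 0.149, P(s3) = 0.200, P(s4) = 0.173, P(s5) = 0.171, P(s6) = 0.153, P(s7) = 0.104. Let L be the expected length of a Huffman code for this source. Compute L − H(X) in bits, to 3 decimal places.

Entropy H = −Σ p log₂ p ≈ 2.7173 bits.
Huffman merges: 1/20+13/125→77/500; 149/1000+153/1000→151/500; 77/500+171/1000→13/40; 173/1000+1/5→373/1000; 151/500+13/40→627/1000; 373/1000+627/1000→1. L = 2781/1000 ≈ 2.7810.
L − H = 2.7810 − 2.7173 = 0.064 bits.

0.064 bits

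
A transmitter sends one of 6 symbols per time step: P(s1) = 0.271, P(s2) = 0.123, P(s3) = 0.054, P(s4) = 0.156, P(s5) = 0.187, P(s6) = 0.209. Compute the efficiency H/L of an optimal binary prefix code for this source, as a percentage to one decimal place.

Entropy H = −Σ p log₂ p ≈ 2.4522 bits.
Huffman merges: 27/500+123/1000→177/1000; 39/250+177/1000→333/1000; 187/1000+209/1000→99/250; 271/1000+333/1000→151/250; 99/250+151/250→1. L = 251/100 ≈ 2.5100.
Efficiency = H/L = 2.4522/2.5100 = 97.7%.

97.7%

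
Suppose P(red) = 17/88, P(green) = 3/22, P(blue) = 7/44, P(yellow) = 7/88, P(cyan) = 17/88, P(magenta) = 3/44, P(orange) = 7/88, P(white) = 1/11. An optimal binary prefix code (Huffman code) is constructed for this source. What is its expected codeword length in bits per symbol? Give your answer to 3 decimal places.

Repeatedly combine the two least-probable nodes; the expected code length is the sum of the merged weights.
merge 3/44 + 7/88 → 13/88
merge 7/88 + 1/11 → 15/88
merge 3/22 + 13/88 → 25/88
merge 7/44 + 15/88 → 29/88
merge 17/88 + 17/88 → 17/44
merge 25/88 + 29/88 → 27/44
merge 17/44 + 27/44 → 1
L = 13/88 + 15/88 + 25/88 + 29/88 + 17/44 + 27/44 + 1 = 129/44 ≈ 2.932 bits/symbol.

2.932 bits/symbol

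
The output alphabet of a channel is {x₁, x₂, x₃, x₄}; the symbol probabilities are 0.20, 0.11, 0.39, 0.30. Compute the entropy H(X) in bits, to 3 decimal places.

H = −Σ pᵢ log₂ pᵢ.
−0.20·log₂(0.20) = 0.4644
−0.11·log₂(0.11) = 0.3503
−0.39·log₂(0.39) = 0.5298
−0.30·log₂(0.30) = 0.5211
Sum ≈ 1.8656 → 1.866 bits.

1.866 bits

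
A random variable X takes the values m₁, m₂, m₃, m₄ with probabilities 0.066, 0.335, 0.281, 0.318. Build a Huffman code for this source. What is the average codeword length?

Repeatedly combine the two least-probable nodes; the expected code length is the sum of the merged weights.
merge 33/500 + 281/1000 → 347/1000
merge 159/500 + 67/200 → 653/1000
merge 347/1000 + 653/1000 → 1
L = 347/1000 + 653/1000 + 1 = 2 bits/symbol.

2 bits/symbol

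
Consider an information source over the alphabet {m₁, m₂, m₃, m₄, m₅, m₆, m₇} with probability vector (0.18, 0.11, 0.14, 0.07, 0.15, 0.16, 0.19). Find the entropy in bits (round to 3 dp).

2.750 bits

H = −Σ pᵢ log₂ pᵢ.
−0.18·log₂(0.18) = 0.4453
−0.11·log₂(0.11) = 0.3503
−0.14·log₂(0.14) = 0.3971
−0.07·log₂(0.07) = 0.2686
−0.15·log₂(0.15) = 0.4105
−0.16·log₂(0.16) = 0.4230
−0.19·log₂(0.19) = 0.4552
Sum ≈ 2.7500 → 2.750 bits.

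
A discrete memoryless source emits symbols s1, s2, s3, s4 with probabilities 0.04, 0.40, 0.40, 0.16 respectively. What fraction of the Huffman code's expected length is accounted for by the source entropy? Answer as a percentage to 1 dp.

92.6%

Entropy H = −Σ p log₂ p ≈ 1.6663 bits.
Huffman merges: 1/25+4/25→1/5; 1/5+2/5→3/5; 2/5+3/5→1. L = 9/5 ≈ 1.8000.
Efficiency = H/L = 1.6663/1.8000 = 92.6%.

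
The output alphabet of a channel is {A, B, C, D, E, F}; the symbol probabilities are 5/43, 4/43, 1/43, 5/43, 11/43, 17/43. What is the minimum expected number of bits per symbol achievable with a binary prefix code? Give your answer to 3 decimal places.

Repeatedly combine the two least-probable nodes; the expected code length is the sum of the merged weights.
merge 1/43 + 4/43 → 5/43
merge 5/43 + 5/43 → 10/43
merge 5/43 + 10/43 → 15/43
merge 11/43 + 15/43 → 26/43
merge 17/43 + 26/43 → 1
L = 5/43 + 10/43 + 15/43 + 26/43 + 1 = 99/43 ≈ 2.302 bits/symbol.

2.302 bits/symbol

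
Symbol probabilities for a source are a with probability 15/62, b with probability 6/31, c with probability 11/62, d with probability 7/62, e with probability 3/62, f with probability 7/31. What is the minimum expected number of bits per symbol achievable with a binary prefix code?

Repeatedly combine the two least-probable nodes; the expected code length is the sum of the merged weights.
merge 3/62 + 7/62 → 5/31
merge 5/31 + 11/62 → 21/62
merge 6/31 + 7/31 → 13/31
merge 15/62 + 21/62 → 18/31
merge 13/31 + 18/31 → 1
L = 5/31 + 21/62 + 13/31 + 18/31 + 1 = 5/2 = 2.5 bits/symbol.

2.5 bits/symbol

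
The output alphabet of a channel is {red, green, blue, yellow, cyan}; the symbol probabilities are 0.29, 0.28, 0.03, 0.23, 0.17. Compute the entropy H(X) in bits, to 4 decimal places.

H = −Σ pᵢ log₂ pᵢ.
−0.29·log₂(0.29) = 0.5179
−0.28·log₂(0.28) = 0.5142
−0.03·log₂(0.03) = 0.1518
−0.23·log₂(0.23) = 0.4877
−0.17·log₂(0.17) = 0.4346
Sum ≈ 2.1061 → 2.1061 bits.

2.1061 bits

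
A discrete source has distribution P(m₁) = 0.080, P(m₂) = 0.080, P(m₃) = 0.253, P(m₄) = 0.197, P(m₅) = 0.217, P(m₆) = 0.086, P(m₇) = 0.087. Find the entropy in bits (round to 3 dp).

H = −Σ pᵢ log₂ pᵢ.
−0.080·log₂(0.080) = 0.2915
−0.080·log₂(0.080) = 0.2915
−0.253·log₂(0.253) = 0.5016
−0.197·log₂(0.197) = 0.4617
−0.217·log₂(0.217) = 0.4783
−0.086·log₂(0.086) = 0.3044
−0.087·log₂(0.087) = 0.3065
Sum ≈ 2.6356 → 2.636 bits.

2.636 bits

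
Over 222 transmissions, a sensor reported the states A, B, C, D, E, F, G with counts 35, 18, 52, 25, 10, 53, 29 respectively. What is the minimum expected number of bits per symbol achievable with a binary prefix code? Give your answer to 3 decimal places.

Probabilities are the counts divided by 222.
Repeatedly combine the two least-probable nodes; the expected code length is the sum of the merged weights.
merge 5/111 + 3/37 → 14/111
merge 25/222 + 14/111 → 53/222
merge 29/222 + 35/222 → 32/111
merge 26/111 + 53/222 → 35/74
merge 53/222 + 32/111 → 39/74
merge 35/74 + 39/74 → 1
L = 14/111 + 53/222 + 32/111 + 35/74 + 39/74 + 1 = 589/222 ≈ 2.653 bits/symbol.

2.653 bits/symbol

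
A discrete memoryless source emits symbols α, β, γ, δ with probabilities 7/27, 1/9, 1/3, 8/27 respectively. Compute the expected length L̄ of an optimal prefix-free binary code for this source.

2 bits/symbol

Repeatedly combine the two least-probable nodes; the expected code length is the sum of the merged weights.
merge 1/9 + 7/27 → 10/27
merge 8/27 + 1/3 → 17/27
merge 10/27 + 17/27 → 1
L = 10/27 + 17/27 + 1 = 2 bits/symbol.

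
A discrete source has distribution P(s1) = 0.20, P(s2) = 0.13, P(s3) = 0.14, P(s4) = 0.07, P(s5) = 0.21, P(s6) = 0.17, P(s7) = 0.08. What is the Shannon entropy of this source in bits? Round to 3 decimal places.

2.712 bits

H = −Σ pᵢ log₂ pᵢ.
−0.20·log₂(0.20) = 0.4644
−0.13·log₂(0.13) = 0.3826
−0.14·log₂(0.14) = 0.3971
−0.07·log₂(0.07) = 0.2686
−0.21·log₂(0.21) = 0.4728
−0.17·log₂(0.17) = 0.4346
−0.08·log₂(0.08) = 0.2915
Sum ≈ 2.7116 → 2.712 bits.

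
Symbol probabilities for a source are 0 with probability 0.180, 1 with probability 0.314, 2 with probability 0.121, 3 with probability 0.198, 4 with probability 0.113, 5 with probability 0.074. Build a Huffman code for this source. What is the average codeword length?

Repeatedly combine the two least-probable nodes; the expected code length is the sum of the merged weights.
merge 37/500 + 113/1000 → 187/1000
merge 121/1000 + 9/50 → 301/1000
merge 187/1000 + 99/500 → 77/200
merge 301/1000 + 157/500 → 123/200
merge 77/200 + 123/200 → 1
L = 187/1000 + 301/1000 + 77/200 + 123/200 + 1 = 311/125 = 2.488 bits/symbol.

2.488 bits/symbol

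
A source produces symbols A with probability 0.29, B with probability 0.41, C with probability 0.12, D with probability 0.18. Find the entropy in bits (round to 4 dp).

H = −Σ pᵢ log₂ pᵢ.
−0.29·log₂(0.29) = 0.5179
−0.41·log₂(0.41) = 0.5274
−0.12·log₂(0.12) = 0.3671
−0.18·log₂(0.18) = 0.4453
Sum ≈ 1.8577 → 1.8577 bits.

1.8577 bits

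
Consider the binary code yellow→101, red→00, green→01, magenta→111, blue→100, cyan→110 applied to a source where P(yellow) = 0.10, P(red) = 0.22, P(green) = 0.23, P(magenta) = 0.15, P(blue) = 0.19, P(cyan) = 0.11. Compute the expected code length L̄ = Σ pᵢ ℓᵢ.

L̄ = Σ pᵢ·ℓᵢ = 0.10·3 + 0.22·2 + 0.23·2 + 0.15·3 + 0.19·3 + 0.11·3 = 2.55 bits/symbol.

2.55 bits/symbol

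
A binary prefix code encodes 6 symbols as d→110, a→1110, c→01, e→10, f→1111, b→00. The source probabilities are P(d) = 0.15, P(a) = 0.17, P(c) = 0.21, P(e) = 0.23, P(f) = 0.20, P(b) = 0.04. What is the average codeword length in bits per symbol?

L̄ = Σ pᵢ·ℓᵢ = 0.15·3 + 0.17·4 + 0.21·2 + 0.23·2 + 0.20·4 + 0.04·2 = 2.89 bits/symbol.

2.89 bits/symbol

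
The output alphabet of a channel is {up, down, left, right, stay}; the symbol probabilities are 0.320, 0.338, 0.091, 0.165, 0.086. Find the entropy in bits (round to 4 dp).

H = −Σ pᵢ log₂ pᵢ.
−0.320·log₂(0.320) = 0.5260
−0.338·log₂(0.338) = 0.5289
−0.091·log₂(0.091) = 0.3147
−0.165·log₂(0.165) = 0.4289
−0.086·log₂(0.086) = 0.3044
Sum ≈ 2.1030 → 2.1030 bits.

2.1030 bits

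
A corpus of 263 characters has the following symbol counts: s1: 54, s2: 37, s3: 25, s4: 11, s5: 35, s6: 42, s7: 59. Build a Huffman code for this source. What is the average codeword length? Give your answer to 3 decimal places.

Probabilities are the counts divided by 263.
Repeatedly combine the two least-probable nodes; the expected code length is the sum of the merged weights.
merge 11/263 + 25/263 → 36/263
merge 35/263 + 36/263 → 71/263
merge 37/263 + 42/263 → 79/263
merge 54/263 + 59/263 → 113/263
merge 71/263 + 79/263 → 150/263
merge 113/263 + 150/263 → 1
L = 36/263 + 71/263 + 79/263 + 113/263 + 150/263 + 1 = 712/263 ≈ 2.707 bits/symbol.

2.707 bits/symbol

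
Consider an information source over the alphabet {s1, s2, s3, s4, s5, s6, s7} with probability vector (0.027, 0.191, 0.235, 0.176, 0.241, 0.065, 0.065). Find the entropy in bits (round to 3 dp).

H = −Σ pᵢ log₂ pᵢ.
−0.027·log₂(0.027) = 0.1407
−0.191·log₂(0.191) = 0.4562
−0.235·log₂(0.235) = 0.4910
−0.176·log₂(0.176) = 0.4411
−0.241·log₂(0.241) = 0.4947
−0.065·log₂(0.065) = 0.2563
−0.065·log₂(0.065) = 0.2563
Sum ≈ 2.5364 → 2.536 bits.

2.536 bits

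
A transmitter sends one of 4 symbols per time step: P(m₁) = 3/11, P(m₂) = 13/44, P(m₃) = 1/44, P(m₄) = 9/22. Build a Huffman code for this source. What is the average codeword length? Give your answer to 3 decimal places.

Repeatedly combine the two least-probable nodes; the expected code length is the sum of the merged weights.
merge 1/44 + 3/11 → 13/44
merge 13/44 + 13/44 → 13/22
merge 9/22 + 13/22 → 1
L = 13/44 + 13/22 + 1 = 83/44 ≈ 1.886 bits/symbol.

1.886 bits/symbol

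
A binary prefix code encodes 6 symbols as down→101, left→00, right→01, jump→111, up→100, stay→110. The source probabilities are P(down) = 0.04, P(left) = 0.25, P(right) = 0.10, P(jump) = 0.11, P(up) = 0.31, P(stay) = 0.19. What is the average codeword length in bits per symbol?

L̄ = Σ pᵢ·ℓᵢ = 0.04·3 + 0.25·2 + 0.10·2 + 0.11·3 + 0.31·3 + 0.19·3 = 2.65 bits/symbol.

2.65 bits/symbol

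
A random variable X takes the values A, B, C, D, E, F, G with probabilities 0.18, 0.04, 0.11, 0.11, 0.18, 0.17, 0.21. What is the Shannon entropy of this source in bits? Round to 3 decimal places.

2.684 bits

H = −Σ pᵢ log₂ pᵢ.
−0.18·log₂(0.18) = 0.4453
−0.04·log₂(0.04) = 0.1858
−0.11·log₂(0.11) = 0.3503
−0.11·log₂(0.11) = 0.3503
−0.18·log₂(0.18) = 0.4453
−0.17·log₂(0.17) = 0.4346
−0.21·log₂(0.21) = 0.4728
Sum ≈ 2.6844 → 2.684 bits.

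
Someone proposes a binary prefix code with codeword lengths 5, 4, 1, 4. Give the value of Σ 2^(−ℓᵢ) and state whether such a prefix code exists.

With common denominator 2^5 = 32: Σ 2^(−ℓᵢ) = 1/32 + 2/32 + 16/32 + 2/32 = 21/32 = 0.65625.
Kraft's inequality requires Σ ≤ 1; here Σ = 0.65625 ≤ 1, so such a prefix code exists.

0.65625; yes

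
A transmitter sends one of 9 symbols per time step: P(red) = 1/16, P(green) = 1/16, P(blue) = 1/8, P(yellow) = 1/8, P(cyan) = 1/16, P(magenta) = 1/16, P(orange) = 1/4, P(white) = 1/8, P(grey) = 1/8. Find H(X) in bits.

3 bits

Each probability is a power of 1/2, so log₂(1/p) is an integer.
H = Σ p·log₂(1/p) = 1/16·4 + 1/16·4 + 1/8·3 + 1/8·3 + 1/16·4 + 1/16·4 + 1/4·2 + 1/8·3 + 1/8·3 = 3 bits.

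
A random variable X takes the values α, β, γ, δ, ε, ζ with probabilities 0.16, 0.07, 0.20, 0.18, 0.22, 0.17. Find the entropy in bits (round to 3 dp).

H = −Σ pᵢ log₂ pᵢ.
−0.16·log₂(0.16) = 0.4230
−0.07·log₂(0.07) = 0.2686
−0.20·log₂(0.20) = 0.4644
−0.18·log₂(0.18) = 0.4453
−0.22·log₂(0.22) = 0.4806
−0.17·log₂(0.17) = 0.4346
Sum ≈ 2.5164 → 2.516 bits.

2.516 bits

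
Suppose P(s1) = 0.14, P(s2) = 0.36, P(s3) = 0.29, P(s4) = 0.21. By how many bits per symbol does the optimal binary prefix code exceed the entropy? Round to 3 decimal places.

0.072 bits

Entropy H = −Σ p log₂ p ≈ 1.9185 bits.
Huffman merges: 7/50+21/100→7/20; 29/100+7/20→16/25; 9/25+16/25→1. L = 199/100 ≈ 1.9900.
L − H = 1.9900 − 1.9185 = 0.072 bits.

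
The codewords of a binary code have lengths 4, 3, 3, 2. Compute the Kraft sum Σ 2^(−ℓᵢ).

0.5625

With common denominator 2^4 = 16: Σ 2^(−ℓᵢ) = 1/16 + 2/16 + 2/16 + 4/16 = 9/16 = 0.5625.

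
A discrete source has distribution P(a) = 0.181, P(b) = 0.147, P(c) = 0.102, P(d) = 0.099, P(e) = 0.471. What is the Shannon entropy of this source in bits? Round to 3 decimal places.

2.031 bits

H = −Σ pᵢ log₂ pᵢ.
−0.181·log₂(0.181) = 0.4463
−0.147·log₂(0.147) = 0.4066
−0.102·log₂(0.102) = 0.3359
−0.099·log₂(0.099) = 0.3303
−0.471·log₂(0.471) = 0.5116
Sum ≈ 2.0308 → 2.031 bits.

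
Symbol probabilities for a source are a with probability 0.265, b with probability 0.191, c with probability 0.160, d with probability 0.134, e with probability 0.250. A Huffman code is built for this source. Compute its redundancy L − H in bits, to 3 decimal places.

0.019 bits

Entropy H = −Σ p log₂ p ≈ 2.2755 bits.
Huffman merges: 67/500+4/25→147/500; 191/1000+1/4→441/1000; 53/200+147/500→559/1000; 441/1000+559/1000→1. L = 1147/500 ≈ 2.2940.
L − H = 2.2940 − 2.2755 = 0.019 bits.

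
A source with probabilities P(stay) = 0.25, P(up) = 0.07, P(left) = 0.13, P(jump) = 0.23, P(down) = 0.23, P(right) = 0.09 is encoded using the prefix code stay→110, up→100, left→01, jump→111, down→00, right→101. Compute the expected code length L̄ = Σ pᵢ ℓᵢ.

L̄ = Σ pᵢ·ℓᵢ = 0.25·3 + 0.07·3 + 0.13·2 + 0.23·3 + 0.23·2 + 0.09·3 = 2.64 bits/symbol.

2.64 bits/symbol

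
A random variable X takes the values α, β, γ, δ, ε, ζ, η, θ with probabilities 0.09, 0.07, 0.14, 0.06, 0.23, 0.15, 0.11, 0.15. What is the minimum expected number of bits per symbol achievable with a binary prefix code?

Repeatedly combine the two least-probable nodes; the expected code length is the sum of the merged weights.
merge 3/50 + 7/100 → 13/100
merge 9/100 + 11/100 → 1/5
merge 13/100 + 7/50 → 27/100
merge 3/20 + 3/20 → 3/10
merge 1/5 + 23/100 → 43/100
merge 27/100 + 3/10 → 57/100
merge 43/100 + 57/100 → 1
L = 13/100 + 1/5 + 27/100 + 3/10 + 43/100 + 57/100 + 1 = 29/10 = 2.9 bits/symbol.

2.9 bits/symbol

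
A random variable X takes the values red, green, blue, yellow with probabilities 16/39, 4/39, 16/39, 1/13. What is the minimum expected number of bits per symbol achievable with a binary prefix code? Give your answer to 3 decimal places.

Repeatedly combine the two least-probable nodes; the expected code length is the sum of the merged weights.
merge 1/13 + 4/39 → 7/39
merge 7/39 + 16/39 → 23/39
merge 16/39 + 23/39 → 1
L = 7/39 + 23/39 + 1 = 23/13 ≈ 1.769 bits/symbol.

1.769 bits/symbol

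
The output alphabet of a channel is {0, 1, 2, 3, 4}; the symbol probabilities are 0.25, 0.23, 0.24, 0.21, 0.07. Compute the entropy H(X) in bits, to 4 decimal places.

H = −Σ pᵢ log₂ pᵢ.
−0.25·log₂(0.25) = 0.5000
−0.23·log₂(0.23) = 0.4877
−0.24·log₂(0.24) = 0.4941
−0.21·log₂(0.21) = 0.4728
−0.07·log₂(0.07) = 0.2686
Sum ≈ 2.2232 → 2.2232 bits.

2.2232 bits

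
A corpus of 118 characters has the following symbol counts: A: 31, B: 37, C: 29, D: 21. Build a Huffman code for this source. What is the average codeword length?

2 bits/symbol

Probabilities are the counts divided by 118.
Repeatedly combine the two least-probable nodes; the expected code length is the sum of the merged weights.
merge 21/118 + 29/118 → 25/59
merge 31/118 + 37/118 → 34/59
merge 25/59 + 34/59 → 1
L = 25/59 + 34/59 + 1 = 2 bits/symbol.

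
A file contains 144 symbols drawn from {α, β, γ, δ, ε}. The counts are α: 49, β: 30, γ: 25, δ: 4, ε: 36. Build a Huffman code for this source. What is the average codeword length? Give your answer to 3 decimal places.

Probabilities are the counts divided by 144.
Repeatedly combine the two least-probable nodes; the expected code length is the sum of the merged weights.
merge 1/36 + 25/144 → 29/144
merge 29/144 + 5/24 → 59/144
merge 1/4 + 49/144 → 85/144
merge 59/144 + 85/144 → 1
L = 29/144 + 59/144 + 85/144 + 1 = 317/144 ≈ 2.201 bits/symbol.

2.201 bits/symbol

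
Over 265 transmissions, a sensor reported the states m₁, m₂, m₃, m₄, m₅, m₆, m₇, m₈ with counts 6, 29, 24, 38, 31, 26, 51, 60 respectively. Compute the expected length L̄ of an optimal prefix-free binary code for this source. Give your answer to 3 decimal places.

2.887 bits/symbol

Probabilities are the counts divided by 265.
Repeatedly combine the two least-probable nodes; the expected code length is the sum of the merged weights.
merge 6/265 + 24/265 → 6/53
merge 26/265 + 29/265 → 11/53
merge 6/53 + 31/265 → 61/265
merge 38/265 + 51/265 → 89/265
merge 11/53 + 12/53 → 23/53
merge 61/265 + 89/265 → 30/53
merge 23/53 + 30/53 → 1
L = 6/53 + 11/53 + 61/265 + 89/265 + 23/53 + 30/53 + 1 = 153/53 ≈ 2.887 bits/symbol.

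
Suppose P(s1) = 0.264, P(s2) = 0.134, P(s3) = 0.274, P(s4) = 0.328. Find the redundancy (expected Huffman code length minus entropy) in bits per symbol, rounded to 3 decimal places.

0.065 bits

Entropy H = −Σ p log₂ p ≈ 1.9351 bits.
Huffman merges: 67/500+33/125→199/500; 137/500+41/125→301/500; 199/500+301/500→1. L = 2 ≈ 2.0000.
L − H = 2.0000 − 1.9351 = 0.065 bits.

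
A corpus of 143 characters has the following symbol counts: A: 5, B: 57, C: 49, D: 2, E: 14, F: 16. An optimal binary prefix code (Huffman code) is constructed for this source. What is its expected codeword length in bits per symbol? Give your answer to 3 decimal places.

Probabilities are the counts divided by 143.
Repeatedly combine the two least-probable nodes; the expected code length is the sum of the merged weights.
merge 2/143 + 5/143 → 7/143
merge 7/143 + 14/143 → 21/143
merge 16/143 + 21/143 → 37/143
merge 37/143 + 49/143 → 86/143
merge 57/143 + 86/143 → 1
L = 7/143 + 21/143 + 37/143 + 86/143 + 1 = 294/143 ≈ 2.056 bits/symbol.

2.056 bits/symbol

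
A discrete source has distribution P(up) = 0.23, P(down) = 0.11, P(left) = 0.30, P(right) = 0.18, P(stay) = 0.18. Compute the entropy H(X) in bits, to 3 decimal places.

H = −Σ pᵢ log₂ pᵢ.
−0.23·log₂(0.23) = 0.4877
−0.11·log₂(0.11) = 0.3503
−0.30·log₂(0.30) = 0.5211
−0.18·log₂(0.18) = 0.4453
−0.18·log₂(0.18) = 0.4453
Sum ≈ 2.2497 → 2.250 bits.

2.250 bits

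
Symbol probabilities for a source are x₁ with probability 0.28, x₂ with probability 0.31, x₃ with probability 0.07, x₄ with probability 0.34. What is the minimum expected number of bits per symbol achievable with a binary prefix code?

2 bits/symbol

Repeatedly combine the two least-probable nodes; the expected code length is the sum of the merged weights.
merge 7/100 + 7/25 → 7/20
merge 31/100 + 17/50 → 13/20
merge 7/20 + 13/20 → 1
L = 7/20 + 13/20 + 1 = 2 bits/symbol.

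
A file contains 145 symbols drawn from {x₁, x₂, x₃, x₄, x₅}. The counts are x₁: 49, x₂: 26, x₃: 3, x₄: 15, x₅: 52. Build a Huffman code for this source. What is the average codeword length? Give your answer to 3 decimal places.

2.069 bits/symbol

Probabilities are the counts divided by 145.
Repeatedly combine the two least-probable nodes; the expected code length is the sum of the merged weights.
merge 3/145 + 3/29 → 18/145
merge 18/145 + 26/145 → 44/145
merge 44/145 + 49/145 → 93/145
merge 52/145 + 93/145 → 1
L = 18/145 + 44/145 + 93/145 + 1 = 60/29 ≈ 2.069 bits/symbol.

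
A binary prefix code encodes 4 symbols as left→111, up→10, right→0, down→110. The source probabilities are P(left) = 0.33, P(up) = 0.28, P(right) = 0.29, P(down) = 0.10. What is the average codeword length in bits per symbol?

L̄ = Σ pᵢ·ℓᵢ = 0.33·3 + 0.28·2 + 0.29·1 + 0.10·3 = 2.14 bits/symbol.

2.14 bits/symbol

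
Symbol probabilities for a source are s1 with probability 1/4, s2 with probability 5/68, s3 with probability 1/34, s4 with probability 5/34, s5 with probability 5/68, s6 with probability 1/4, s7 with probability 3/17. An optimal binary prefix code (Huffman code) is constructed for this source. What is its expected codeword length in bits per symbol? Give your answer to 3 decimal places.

2.603 bits/symbol

Repeatedly combine the two least-probable nodes; the expected code length is the sum of the merged weights.
merge 1/34 + 5/68 → 7/68
merge 5/68 + 7/68 → 3/17
merge 5/34 + 3/17 → 11/34
merge 3/17 + 1/4 → 29/68
merge 1/4 + 11/34 → 39/68
merge 29/68 + 39/68 → 1
L = 7/68 + 3/17 + 11/34 + 29/68 + 39/68 + 1 = 177/68 ≈ 2.603 bits/symbol.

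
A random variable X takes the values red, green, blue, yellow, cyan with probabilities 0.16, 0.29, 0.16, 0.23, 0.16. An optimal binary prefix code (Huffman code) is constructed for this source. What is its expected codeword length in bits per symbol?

2.32 bits/symbol

Repeatedly combine the two least-probable nodes; the expected code length is the sum of the merged weights.
merge 4/25 + 4/25 → 8/25
merge 4/25 + 23/100 → 39/100
merge 29/100 + 8/25 → 61/100
merge 39/100 + 61/100 → 1
L = 8/25 + 39/100 + 61/100 + 1 = 58/25 = 2.32 bits/symbol.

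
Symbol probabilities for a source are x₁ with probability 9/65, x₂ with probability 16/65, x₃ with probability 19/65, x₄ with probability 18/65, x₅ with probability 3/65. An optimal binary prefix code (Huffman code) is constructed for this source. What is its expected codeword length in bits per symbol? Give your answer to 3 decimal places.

Repeatedly combine the two least-probable nodes; the expected code length is the sum of the merged weights.
merge 3/65 + 9/65 → 12/65
merge 12/65 + 16/65 → 28/65
merge 18/65 + 19/65 → 37/65
merge 28/65 + 37/65 → 1
L = 12/65 + 28/65 + 37/65 + 1 = 142/65 ≈ 2.185 bits/symbol.

2.185 bits/symbol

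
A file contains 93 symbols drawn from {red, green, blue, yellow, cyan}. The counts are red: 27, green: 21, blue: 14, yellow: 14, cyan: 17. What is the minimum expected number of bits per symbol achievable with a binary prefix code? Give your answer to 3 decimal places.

Probabilities are the counts divided by 93.
Repeatedly combine the two least-probable nodes; the expected code length is the sum of the merged weights.
merge 14/93 + 14/93 → 28/93
merge 17/93 + 7/31 → 38/93
merge 9/31 + 28/93 → 55/93
merge 38/93 + 55/93 → 1
L = 28/93 + 38/93 + 55/93 + 1 = 214/93 ≈ 2.301 bits/symbol.

2.301 bits/symbol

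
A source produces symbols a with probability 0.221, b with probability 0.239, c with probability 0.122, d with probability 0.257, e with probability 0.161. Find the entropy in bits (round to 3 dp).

H = −Σ pᵢ log₂ pᵢ.
−0.221·log₂(0.221) = 0.4813
−0.239·log₂(0.239) = 0.4935
−0.122·log₂(0.122) = 0.3703
−0.257·log₂(0.257) = 0.5038
−0.161·log₂(0.161) = 0.4242
Sum ≈ 2.2731 → 2.273 bits.

2.273 bits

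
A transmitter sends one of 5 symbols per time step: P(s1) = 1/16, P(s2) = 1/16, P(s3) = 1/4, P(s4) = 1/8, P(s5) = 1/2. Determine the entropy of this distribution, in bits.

Each probability is a power of 1/2, so log₂(1/p) is an integer.
H = Σ p·log₂(1/p) = 1/16·4 + 1/16·4 + 1/4·2 + 1/8·3 + 1/2·1 = 1.875 bits.

1.875 bits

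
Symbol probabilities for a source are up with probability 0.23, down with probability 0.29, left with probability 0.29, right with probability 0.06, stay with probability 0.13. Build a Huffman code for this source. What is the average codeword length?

Repeatedly combine the two least-probable nodes; the expected code length is the sum of the merged weights.
merge 3/50 + 13/100 → 19/100
merge 19/100 + 23/100 → 21/50
merge 29/100 + 29/100 → 29/50
merge 21/50 + 29/50 → 1
L = 19/100 + 21/50 + 29/50 + 1 = 219/100 = 2.19 bits/symbol.

2.19 bits/symbol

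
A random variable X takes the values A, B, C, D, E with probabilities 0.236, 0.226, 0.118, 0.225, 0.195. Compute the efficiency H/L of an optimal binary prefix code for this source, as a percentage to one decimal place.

98.8%

Entropy H = −Σ p log₂ p ≈ 2.2844 bits.
Huffman merges: 59/500+39/200→313/1000; 9/40+113/500→451/1000; 59/250+313/1000→549/1000; 451/1000+549/1000→1. L = 2313/1000 ≈ 2.3130.
Efficiency = H/L = 2.2844/2.3130 = 98.8%.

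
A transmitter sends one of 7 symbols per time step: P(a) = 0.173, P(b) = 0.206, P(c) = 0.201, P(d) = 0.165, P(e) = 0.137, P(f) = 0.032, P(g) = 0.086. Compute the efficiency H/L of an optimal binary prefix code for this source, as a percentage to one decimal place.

98.0%

Entropy H = −Σ p log₂ p ≈ 2.6578 bits.
Huffman merges: 4/125+43/500→59/500; 59/500+137/1000→51/200; 33/200+173/1000→169/500; 201/1000+103/500→407/1000; 51/200+169/500→593/1000; 407/1000+593/1000→1. L = 2711/1000 ≈ 2.7110.
Efficiency = H/L = 2.6578/2.7110 = 98.0%.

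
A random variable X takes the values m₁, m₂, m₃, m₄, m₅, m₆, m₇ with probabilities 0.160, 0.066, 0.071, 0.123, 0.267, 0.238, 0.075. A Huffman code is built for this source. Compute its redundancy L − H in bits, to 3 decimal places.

Entropy H = −Σ p log₂ p ≈ 2.6065 bits.
Huffman merges: 33/500+71/1000→137/1000; 3/40+123/1000→99/500; 137/1000+4/25→297/1000; 99/500+119/500→109/250; 267/1000+297/1000→141/250; 109/250+141/250→1. L = 329/125 ≈ 2.6320.
L − H = 2.6320 − 2.6065 = 0.026 bits.

0.026 bits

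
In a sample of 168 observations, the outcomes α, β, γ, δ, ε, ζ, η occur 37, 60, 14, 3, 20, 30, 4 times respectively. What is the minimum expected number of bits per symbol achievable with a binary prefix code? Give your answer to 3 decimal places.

2.411 bits/symbol

Probabilities are the counts divided by 168.
Repeatedly combine the two least-probable nodes; the expected code length is the sum of the merged weights.
merge 1/56 + 1/42 → 1/24
merge 1/24 + 1/12 → 1/8
merge 5/42 + 1/8 → 41/168
merge 5/28 + 37/168 → 67/168
merge 41/168 + 5/14 → 101/168
merge 67/168 + 101/168 → 1
L = 1/24 + 1/8 + 41/168 + 67/168 + 101/168 + 1 = 135/56 ≈ 2.411 bits/symbol.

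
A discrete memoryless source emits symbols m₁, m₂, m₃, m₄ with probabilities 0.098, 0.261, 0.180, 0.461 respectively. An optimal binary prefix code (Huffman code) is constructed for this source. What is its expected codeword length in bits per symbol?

1.817 bits/symbol

Repeatedly combine the two least-probable nodes; the expected code length is the sum of the merged weights.
merge 49/500 + 9/50 → 139/500
merge 261/1000 + 139/500 → 539/1000
merge 461/1000 + 539/1000 → 1
L = 139/500 + 539/1000 + 1 = 1817/1000 = 1.817 bits/symbol.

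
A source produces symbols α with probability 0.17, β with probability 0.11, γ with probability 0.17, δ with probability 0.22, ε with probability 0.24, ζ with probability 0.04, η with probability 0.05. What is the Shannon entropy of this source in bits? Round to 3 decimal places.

2.596 bits

H = −Σ pᵢ log₂ pᵢ.
−0.17·log₂(0.17) = 0.4346
−0.11·log₂(0.11) = 0.3503
−0.17·log₂(0.17) = 0.4346
−0.22·log₂(0.22) = 0.4806
−0.24·log₂(0.24) = 0.4941
−0.04·log₂(0.04) = 0.1858
−0.05·log₂(0.05) = 0.2161
Sum ≈ 2.5960 → 2.596 bits.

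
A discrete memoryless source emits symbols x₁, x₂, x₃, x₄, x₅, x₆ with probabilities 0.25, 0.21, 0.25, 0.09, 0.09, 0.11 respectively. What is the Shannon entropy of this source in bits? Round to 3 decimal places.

2.448 bits

H = −Σ pᵢ log₂ pᵢ.
−0.25·log₂(0.25) = 0.5000
−0.21·log₂(0.21) = 0.4728
−0.25·log₂(0.25) = 0.5000
−0.09·log₂(0.09) = 0.3127
−0.09·log₂(0.09) = 0.3127
−0.11·log₂(0.11) = 0.3503
Sum ≈ 2.4484 → 2.448 bits.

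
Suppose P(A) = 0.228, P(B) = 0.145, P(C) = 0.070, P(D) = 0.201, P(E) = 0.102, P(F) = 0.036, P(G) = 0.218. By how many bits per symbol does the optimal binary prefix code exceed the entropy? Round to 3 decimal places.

Entropy H = −Σ p log₂ p ≈ 2.6117 bits.
Huffman merges: 9/250+7/100→53/500; 51/500+53/500→26/125; 29/200+201/1000→173/500; 26/125+109/500→213/500; 57/250+173/500→287/500; 213/500+287/500→1. L = 133/50 ≈ 2.6600.
L − H = 2.6600 − 2.6117 = 0.048 bits.

0.048 bits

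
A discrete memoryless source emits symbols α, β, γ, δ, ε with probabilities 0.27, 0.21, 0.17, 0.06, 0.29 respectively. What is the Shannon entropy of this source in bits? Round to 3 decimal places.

H = −Σ pᵢ log₂ pᵢ.
−0.27·log₂(0.27) = 0.5100
−0.21·log₂(0.21) = 0.4728
−0.17·log₂(0.17) = 0.4346
−0.06·log₂(0.06) = 0.2435
−0.29·log₂(0.29) = 0.5179
Sum ≈ 2.1789 → 2.179 bits.

2.179 bits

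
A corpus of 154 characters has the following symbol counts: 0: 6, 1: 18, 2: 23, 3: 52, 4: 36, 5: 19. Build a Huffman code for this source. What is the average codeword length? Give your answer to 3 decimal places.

Probabilities are the counts divided by 154.
Repeatedly combine the two least-probable nodes; the expected code length is the sum of the merged weights.
merge 3/77 + 9/77 → 12/77
merge 19/154 + 23/154 → 3/11
merge 12/77 + 18/77 → 30/77
merge 3/11 + 26/77 → 47/77
merge 30/77 + 47/77 → 1
L = 12/77 + 3/11 + 30/77 + 47/77 + 1 = 17/7 ≈ 2.429 bits/symbol.

2.429 bits/symbol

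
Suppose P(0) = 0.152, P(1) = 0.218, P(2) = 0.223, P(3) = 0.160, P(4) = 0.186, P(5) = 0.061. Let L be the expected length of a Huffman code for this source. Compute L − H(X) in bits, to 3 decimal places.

Entropy H = −Σ p log₂ p ≈ 2.4955 bits.
Huffman merges: 61/1000+19/125→213/1000; 4/25+93/500→173/500; 213/1000+109/500→431/1000; 223/1000+173/500→569/1000; 431/1000+569/1000→1. L = 2559/1000 ≈ 2.5590.
L − H = 2.5590 − 2.4955 = 0.064 bits.

0.064 bits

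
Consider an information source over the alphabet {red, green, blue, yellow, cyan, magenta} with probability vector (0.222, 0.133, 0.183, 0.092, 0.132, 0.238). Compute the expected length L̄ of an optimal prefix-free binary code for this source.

Repeatedly combine the two least-probable nodes; the expected code length is the sum of the merged weights.
merge 23/250 + 33/250 → 28/125
merge 133/1000 + 183/1000 → 79/250
merge 111/500 + 28/125 → 223/500
merge 119/500 + 79/250 → 277/500
merge 223/500 + 277/500 → 1
L = 28/125 + 79/250 + 223/500 + 277/500 + 1 = 127/50 = 2.54 bits/symbol.

2.54 bits/symbol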